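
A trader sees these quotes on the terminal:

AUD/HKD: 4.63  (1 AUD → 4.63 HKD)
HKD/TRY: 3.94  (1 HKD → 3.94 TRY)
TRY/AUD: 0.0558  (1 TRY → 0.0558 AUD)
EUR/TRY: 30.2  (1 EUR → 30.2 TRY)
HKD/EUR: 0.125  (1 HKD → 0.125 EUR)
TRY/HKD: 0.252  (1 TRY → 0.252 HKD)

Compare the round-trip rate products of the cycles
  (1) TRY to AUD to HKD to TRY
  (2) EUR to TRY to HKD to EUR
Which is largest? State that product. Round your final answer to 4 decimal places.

1.0179

(1) 0.0558 × 4.63 × 3.94 = 1.01791
(2) 30.2 × 0.252 × 0.125 = 0.95130
Highest is cycle (1) at 1.0179 (>1, arbitrage).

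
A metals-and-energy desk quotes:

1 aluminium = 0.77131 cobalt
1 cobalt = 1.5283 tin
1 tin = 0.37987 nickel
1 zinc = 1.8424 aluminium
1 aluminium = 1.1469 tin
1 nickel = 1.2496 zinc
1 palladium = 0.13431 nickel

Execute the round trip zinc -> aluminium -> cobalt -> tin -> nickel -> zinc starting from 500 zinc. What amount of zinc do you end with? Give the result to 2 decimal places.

500 zinc × 1.8424 = 921.2 aluminium
921.2 aluminium × 0.77131 = 710.530772 cobalt
710.530772 cobalt × 1.5283 = 1085.9041788476 tin
1085.9041788476 tin × 0.37987 = 412.502420418837812 nickel
412.502420418837812 nickel × 1.2496 = 515.4630245553797298752 zinc

515.46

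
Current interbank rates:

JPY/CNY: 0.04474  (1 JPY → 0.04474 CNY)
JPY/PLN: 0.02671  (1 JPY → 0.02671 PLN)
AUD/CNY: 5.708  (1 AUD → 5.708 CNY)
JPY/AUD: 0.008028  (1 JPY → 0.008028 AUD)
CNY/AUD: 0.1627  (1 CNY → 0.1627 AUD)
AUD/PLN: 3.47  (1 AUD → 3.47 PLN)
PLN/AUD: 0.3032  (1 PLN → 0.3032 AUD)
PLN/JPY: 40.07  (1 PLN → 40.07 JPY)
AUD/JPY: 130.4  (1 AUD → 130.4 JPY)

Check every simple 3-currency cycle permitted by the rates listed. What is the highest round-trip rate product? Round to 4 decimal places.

1.1162

JPY→AUD→PLN→JPY: 0.008028 × 3.47 × 40.07 = 1.11624
JPY→PLN→AUD→JPY: 0.02671 × 0.3032 × 130.4 = 1.05604
JPY→CNY→AUD→JPY: 0.04474 × 0.1627 × 130.4 = 0.94921
Maximum is JPY→AUD→PLN→JPY at 1.1162; arbitrage exists.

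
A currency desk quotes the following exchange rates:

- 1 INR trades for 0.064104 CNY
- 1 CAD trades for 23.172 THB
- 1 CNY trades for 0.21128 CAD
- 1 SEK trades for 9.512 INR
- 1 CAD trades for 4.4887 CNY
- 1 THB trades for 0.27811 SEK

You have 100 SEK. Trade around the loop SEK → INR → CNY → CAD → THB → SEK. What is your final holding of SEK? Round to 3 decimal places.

83.022

100 SEK × 9.512 = 951.2 INR
951.2 INR × 0.064104 = 60.9757248 CNY
60.9757248 CNY × 0.21128 = 12.882951135744 CAD
12.882951135744 CAD × 23.172 = 298.523743717459968 THB
298.523743717459968 THB × 0.27811 = 83.02243836526279170048 SEK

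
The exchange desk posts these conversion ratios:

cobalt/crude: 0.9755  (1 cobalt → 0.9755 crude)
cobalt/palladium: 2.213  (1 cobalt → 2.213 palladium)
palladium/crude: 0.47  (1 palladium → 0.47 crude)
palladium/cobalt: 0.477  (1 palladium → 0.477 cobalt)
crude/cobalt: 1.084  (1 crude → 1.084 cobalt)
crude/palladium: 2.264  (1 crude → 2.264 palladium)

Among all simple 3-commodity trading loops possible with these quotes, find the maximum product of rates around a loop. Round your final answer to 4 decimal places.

1.1275

palladium→crude→cobalt→palladium: 0.47 × 1.084 × 2.213 = 1.12748
palladium→cobalt→crude→palladium: 0.477 × 0.9755 × 2.264 = 1.05347
Maximum is palladium→crude→cobalt→palladium at 1.1275; arbitrage exists.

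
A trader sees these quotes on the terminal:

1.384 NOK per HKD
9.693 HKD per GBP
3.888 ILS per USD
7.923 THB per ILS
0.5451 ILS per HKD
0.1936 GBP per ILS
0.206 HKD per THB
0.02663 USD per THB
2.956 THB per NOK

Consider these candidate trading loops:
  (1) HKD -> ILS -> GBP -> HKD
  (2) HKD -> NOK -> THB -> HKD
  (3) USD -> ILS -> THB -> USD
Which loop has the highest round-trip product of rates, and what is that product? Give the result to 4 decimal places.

(1) 0.5451 × 0.1936 × 9.693 = 1.02292
(2) 1.384 × 2.956 × 0.206 = 0.84277
(3) 3.888 × 7.923 × 0.02663 = 0.82033
Highest is cycle (1) at 1.0229 (>1, arbitrage).

1.0229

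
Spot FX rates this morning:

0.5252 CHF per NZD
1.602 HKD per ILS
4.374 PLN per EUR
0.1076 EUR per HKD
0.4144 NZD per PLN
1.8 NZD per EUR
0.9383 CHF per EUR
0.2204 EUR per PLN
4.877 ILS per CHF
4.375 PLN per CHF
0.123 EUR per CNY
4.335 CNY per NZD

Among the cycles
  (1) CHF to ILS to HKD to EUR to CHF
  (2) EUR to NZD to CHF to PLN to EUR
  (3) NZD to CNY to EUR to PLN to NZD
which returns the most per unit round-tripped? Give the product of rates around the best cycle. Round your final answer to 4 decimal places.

0.9665

(1) 4.877 × 1.602 × 0.1076 × 0.9383 = 0.78880
(2) 1.8 × 0.5252 × 4.375 × 0.2204 = 0.91156
(3) 4.335 × 0.123 × 4.374 × 0.4144 = 0.96648
Highest is cycle (3) at 0.9665 (≤1, no arbitrage).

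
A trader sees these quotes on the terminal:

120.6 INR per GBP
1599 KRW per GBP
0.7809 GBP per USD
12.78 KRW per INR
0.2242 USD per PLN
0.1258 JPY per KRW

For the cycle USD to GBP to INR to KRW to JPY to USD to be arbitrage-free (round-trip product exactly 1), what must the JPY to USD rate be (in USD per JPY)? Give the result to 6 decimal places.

Known legs of the cycle: 0.7809 × 120.6 × 12.78 × 0.1258 = 151.40988359496
For no arbitrage the full-cycle product must be 1, so the missing rate is 1 / 151.40988359496 ≈ 0.00660459.

0.006605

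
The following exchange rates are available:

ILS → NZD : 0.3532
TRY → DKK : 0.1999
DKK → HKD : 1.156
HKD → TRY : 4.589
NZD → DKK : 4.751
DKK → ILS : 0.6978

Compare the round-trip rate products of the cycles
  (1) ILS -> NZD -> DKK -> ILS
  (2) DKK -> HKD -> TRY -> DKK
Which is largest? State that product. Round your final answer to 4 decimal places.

1.1709

(1) 0.3532 × 4.751 × 0.6978 = 1.17095
(2) 1.156 × 4.589 × 0.1999 = 1.06045
Highest is cycle (1) at 1.1709 (>1, arbitrage).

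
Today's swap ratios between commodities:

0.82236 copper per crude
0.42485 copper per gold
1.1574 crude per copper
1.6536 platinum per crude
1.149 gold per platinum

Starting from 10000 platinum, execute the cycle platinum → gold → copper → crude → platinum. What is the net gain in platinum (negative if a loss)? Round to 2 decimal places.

10000 platinum × 1.149 = 11490 gold
11490 gold × 0.42485 = 4881.5265 copper
4881.5265 copper × 1.1574 = 5649.8787711 crude
5649.8787711 crude × 1.6536 = 9342.63953589096 platinum
Net change: 9342.63953589096 − 10000 = -657.36046410904 platinum

-657.36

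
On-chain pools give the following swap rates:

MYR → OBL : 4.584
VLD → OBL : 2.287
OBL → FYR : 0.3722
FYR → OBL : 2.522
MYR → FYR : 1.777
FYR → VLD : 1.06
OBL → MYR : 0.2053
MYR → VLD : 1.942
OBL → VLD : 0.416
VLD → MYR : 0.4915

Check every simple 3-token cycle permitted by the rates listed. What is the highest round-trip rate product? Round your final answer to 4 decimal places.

0.9373

MYR→OBL→VLD→MYR: 4.584 × 0.416 × 0.4915 = 0.93726
MYR→FYR→VLD→MYR: 1.777 × 1.06 × 0.4915 = 0.92580
MYR→FYR→OBL→MYR: 1.777 × 2.522 × 0.2053 = 0.92007
MYR→VLD→OBL→MYR: 1.942 × 2.287 × 0.2053 = 0.91181
OBL→FYR→VLD→OBL: 0.3722 × 1.06 × 2.287 = 0.90229
Maximum is MYR→OBL→VLD→MYR at 0.9373; no arbitrage — every cycle loses value.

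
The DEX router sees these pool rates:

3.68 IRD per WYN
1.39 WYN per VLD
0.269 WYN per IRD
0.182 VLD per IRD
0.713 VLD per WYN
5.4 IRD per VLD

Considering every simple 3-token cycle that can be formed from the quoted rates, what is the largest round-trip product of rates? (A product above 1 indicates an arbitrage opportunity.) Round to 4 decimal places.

1.0357

IRD→WYN→VLD→IRD: 0.269 × 0.713 × 5.4 = 1.03570
IRD→VLD→WYN→IRD: 0.182 × 1.39 × 3.68 = 0.93097
Maximum is IRD→WYN→VLD→IRD at 1.0357; arbitrage exists.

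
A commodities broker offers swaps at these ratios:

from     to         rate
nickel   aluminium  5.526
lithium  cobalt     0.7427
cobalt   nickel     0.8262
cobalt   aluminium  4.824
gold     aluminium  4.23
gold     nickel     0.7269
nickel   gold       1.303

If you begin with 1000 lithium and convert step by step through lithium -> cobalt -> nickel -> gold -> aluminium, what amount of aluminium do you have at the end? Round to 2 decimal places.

1000 lithium × 0.7427 = 742.7 cobalt
742.7 cobalt × 0.8262 = 613.61874 nickel
613.61874 nickel × 1.303 = 799.54521822 gold
799.54521822 gold × 4.23 = 3382.0762730706 aluminium

3382.08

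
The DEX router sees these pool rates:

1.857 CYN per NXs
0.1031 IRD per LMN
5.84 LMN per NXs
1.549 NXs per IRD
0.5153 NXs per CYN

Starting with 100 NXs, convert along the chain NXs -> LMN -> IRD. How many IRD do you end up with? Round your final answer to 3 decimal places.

60.210

100 NXs × 5.84 = 584 LMN
584 LMN × 0.1031 = 60.2104 IRD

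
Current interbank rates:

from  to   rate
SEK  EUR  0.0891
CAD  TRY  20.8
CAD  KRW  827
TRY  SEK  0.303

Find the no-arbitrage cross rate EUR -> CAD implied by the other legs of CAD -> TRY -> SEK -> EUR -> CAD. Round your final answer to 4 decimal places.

1.7808

Known legs of the cycle: 20.8 × 0.303 × 0.0891 = 0.56154384
For no arbitrage the full-cycle product must be 1, so the missing rate is 1 / 0.56154384 ≈ 1.780805.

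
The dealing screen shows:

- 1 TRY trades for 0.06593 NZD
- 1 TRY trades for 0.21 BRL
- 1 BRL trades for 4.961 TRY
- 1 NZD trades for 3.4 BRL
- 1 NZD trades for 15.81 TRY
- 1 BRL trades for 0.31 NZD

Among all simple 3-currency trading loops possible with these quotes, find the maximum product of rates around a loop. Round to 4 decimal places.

1.1121

NZD→BRL→TRY→NZD: 3.4 × 4.961 × 0.06593 = 1.11207
NZD→TRY→BRL→NZD: 15.81 × 0.21 × 0.31 = 1.02923
Maximum is NZD→BRL→TRY→NZD at 1.1121; arbitrage exists.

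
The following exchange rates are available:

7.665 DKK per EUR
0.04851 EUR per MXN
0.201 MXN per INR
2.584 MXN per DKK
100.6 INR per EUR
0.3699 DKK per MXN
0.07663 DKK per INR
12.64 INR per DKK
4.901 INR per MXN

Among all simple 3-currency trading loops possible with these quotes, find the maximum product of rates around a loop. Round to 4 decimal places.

0.9809

INR→MXN→EUR→INR: 0.201 × 0.04851 × 100.6 = 0.98090
INR→DKK→MXN→INR: 0.07663 × 2.584 × 4.901 = 0.97046
EUR→DKK→MXN→EUR: 7.665 × 2.584 × 0.04851 = 0.96081
INR→MXN→DKK→INR: 0.201 × 0.3699 × 12.64 = 0.93978
Maximum is INR→MXN→EUR→INR at 0.9809; no arbitrage — every cycle loses value.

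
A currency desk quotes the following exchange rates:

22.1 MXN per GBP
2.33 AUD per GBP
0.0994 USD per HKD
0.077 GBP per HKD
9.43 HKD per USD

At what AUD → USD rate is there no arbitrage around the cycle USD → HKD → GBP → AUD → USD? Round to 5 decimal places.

0.59107

Known legs of the cycle: 9.43 × 0.077 × 2.33 = 1.6918363
For no arbitrage the full-cycle product must be 1, so the missing rate is 1 / 1.6918363 ≈ 0.5910737.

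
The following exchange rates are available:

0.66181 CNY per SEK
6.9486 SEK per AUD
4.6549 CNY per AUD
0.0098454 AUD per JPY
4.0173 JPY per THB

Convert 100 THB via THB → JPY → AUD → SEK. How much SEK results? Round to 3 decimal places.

27.483

100 THB × 4.0173 = 401.73 JPY
401.73 JPY × 0.0098454 = 3.955192542 AUD
3.955192542 AUD × 6.9486 = 27.4830508973412 SEK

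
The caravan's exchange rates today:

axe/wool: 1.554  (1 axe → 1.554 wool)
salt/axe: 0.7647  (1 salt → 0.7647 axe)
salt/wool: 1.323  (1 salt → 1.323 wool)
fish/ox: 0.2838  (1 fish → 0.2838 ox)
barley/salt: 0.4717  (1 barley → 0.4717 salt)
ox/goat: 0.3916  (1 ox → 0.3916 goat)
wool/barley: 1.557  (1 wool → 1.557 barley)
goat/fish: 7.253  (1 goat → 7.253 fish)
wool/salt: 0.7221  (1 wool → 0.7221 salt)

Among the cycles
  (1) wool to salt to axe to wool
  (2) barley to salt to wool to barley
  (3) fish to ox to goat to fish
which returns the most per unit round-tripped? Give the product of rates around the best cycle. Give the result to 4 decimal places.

(1) 0.7221 × 0.7647 × 1.554 = 0.85810
(2) 0.4717 × 1.323 × 1.557 = 0.97166
(3) 0.2838 × 0.3916 × 7.253 = 0.80607
Highest is cycle (2) at 0.9717 (≤1, no arbitrage).

0.9717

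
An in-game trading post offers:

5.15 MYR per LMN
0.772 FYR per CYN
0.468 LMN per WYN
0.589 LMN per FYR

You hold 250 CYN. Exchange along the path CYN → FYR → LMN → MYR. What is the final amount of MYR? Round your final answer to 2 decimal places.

585.44

250 CYN × 0.772 = 193 FYR
193 FYR × 0.589 = 113.677 LMN
113.677 LMN × 5.15 = 585.43655 MYR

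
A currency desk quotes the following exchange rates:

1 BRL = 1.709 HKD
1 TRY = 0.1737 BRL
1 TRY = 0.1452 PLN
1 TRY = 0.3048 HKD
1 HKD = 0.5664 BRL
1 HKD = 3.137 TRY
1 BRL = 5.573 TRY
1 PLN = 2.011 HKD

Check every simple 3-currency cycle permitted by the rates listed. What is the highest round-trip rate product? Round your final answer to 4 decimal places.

0.9621

TRY→HKD→BRL→TRY: 0.3048 × 0.5664 × 5.573 = 0.96212
TRY→BRL→HKD→TRY: 0.1737 × 1.709 × 3.137 = 0.93123
PLN→HKD→TRY→PLN: 2.011 × 3.137 × 0.1452 = 0.91600
Maximum is TRY→HKD→BRL→TRY at 0.9621; no arbitrage — every cycle loses value.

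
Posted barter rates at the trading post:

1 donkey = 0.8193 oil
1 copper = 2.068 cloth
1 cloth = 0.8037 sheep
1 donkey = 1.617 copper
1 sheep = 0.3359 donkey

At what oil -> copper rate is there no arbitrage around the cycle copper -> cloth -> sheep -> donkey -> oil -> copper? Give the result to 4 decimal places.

Known legs of the cycle: 2.068 × 0.8037 × 0.3359 × 0.8193 = 0.457401370408092
For no arbitrage the full-cycle product must be 1, so the missing rate is 1 / 0.457401370408092 ≈ 2.186264.

2.1863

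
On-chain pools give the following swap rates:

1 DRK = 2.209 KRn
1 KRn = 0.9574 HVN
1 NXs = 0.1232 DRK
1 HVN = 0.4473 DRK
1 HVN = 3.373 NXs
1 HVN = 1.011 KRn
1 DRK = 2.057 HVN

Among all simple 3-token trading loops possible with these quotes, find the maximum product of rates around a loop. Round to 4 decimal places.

HVN→DRK→KRn→HVN: 0.4473 × 2.209 × 0.9574 = 0.94599
HVN→NXs→DRK→HVN: 3.373 × 0.1232 × 2.057 = 0.85479
Maximum is HVN→DRK→KRn→HVN at 0.9460; no arbitrage — every cycle loses value.

0.9460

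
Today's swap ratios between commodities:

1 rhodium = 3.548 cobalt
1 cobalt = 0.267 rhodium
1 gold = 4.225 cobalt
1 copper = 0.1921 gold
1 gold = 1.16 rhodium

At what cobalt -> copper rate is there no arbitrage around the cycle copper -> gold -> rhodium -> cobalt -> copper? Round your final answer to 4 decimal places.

1.2648

Known legs of the cycle: 0.1921 × 1.16 × 3.548 = 0.790622128
For no arbitrage the full-cycle product must be 1, so the missing rate is 1 / 0.790622128 ≈ 1.264827.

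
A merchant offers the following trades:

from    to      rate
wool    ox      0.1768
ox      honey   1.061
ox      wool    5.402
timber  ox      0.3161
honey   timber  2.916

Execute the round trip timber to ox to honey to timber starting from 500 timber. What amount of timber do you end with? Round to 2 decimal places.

500 timber × 0.3161 = 158.05 ox
158.05 ox × 1.061 = 167.69105 honey
167.69105 honey × 2.916 = 488.9871018 timber

488.99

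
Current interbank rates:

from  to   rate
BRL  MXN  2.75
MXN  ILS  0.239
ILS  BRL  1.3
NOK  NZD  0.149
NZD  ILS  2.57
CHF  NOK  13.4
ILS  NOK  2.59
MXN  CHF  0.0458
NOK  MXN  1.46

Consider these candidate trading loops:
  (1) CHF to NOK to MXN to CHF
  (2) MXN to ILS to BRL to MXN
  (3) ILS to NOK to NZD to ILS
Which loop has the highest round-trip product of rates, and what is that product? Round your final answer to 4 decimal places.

(1) 13.4 × 1.46 × 0.0458 = 0.89603
(2) 0.239 × 1.3 × 2.75 = 0.85443
(3) 2.59 × 0.149 × 2.57 = 0.99179
Highest is cycle (3) at 0.9918 (≤1, no arbitrage).

0.9918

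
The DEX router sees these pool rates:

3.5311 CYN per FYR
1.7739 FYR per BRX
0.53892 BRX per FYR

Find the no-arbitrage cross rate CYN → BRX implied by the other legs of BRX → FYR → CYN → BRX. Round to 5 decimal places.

0.15965

Known legs of the cycle: 1.7739 × 3.5311 = 6.26381829
For no arbitrage the full-cycle product must be 1, so the missing rate is 1 / 6.26381829 ≈ 0.1596470.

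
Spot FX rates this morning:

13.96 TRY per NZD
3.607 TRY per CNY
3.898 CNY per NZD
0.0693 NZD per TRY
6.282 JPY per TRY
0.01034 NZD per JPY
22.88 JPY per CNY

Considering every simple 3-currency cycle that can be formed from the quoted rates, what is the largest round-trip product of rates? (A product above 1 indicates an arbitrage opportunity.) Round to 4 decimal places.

0.9744

NZD→CNY→TRY→NZD: 3.898 × 3.607 × 0.0693 = 0.97436
JPY→NZD→CNY→JPY: 0.01034 × 3.898 × 22.88 = 0.92219
JPY→NZD→TRY→JPY: 0.01034 × 13.96 × 6.282 = 0.90678
Maximum is NZD→CNY→TRY→NZD at 0.9744; no arbitrage — every cycle loses value.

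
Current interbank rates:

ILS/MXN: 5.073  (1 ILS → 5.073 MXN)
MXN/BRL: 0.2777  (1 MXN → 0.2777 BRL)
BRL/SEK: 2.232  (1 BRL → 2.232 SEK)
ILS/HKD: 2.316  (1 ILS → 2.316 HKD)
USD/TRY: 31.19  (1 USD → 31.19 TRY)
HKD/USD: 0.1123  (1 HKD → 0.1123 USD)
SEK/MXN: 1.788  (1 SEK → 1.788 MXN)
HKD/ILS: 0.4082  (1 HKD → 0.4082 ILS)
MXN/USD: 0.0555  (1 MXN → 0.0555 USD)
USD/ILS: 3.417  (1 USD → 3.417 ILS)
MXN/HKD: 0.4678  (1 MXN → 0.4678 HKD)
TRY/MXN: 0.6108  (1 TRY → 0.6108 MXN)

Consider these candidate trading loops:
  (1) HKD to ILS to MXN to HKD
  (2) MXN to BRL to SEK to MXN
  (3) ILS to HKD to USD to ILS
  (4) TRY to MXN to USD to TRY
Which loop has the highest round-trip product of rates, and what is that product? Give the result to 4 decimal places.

(1) 0.4082 × 5.073 × 0.4678 = 0.96872
(2) 0.2777 × 2.232 × 1.788 = 1.10825
(3) 2.316 × 0.1123 × 3.417 = 0.88872
(4) 0.6108 × 0.0555 × 31.19 = 1.05732
Highest is cycle (2) at 1.1082 (>1, arbitrage).

1.1082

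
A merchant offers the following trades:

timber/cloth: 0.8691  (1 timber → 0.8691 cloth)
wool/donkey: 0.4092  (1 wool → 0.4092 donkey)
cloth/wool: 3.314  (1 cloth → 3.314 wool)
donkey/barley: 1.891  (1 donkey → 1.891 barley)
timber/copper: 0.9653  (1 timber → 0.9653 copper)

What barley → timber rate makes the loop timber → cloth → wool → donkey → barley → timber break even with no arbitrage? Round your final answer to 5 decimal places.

Known legs of the cycle: 0.8691 × 3.314 × 0.4092 × 1.891 = 2.22868868356728
For no arbitrage the full-cycle product must be 1, so the missing rate is 1 / 2.22868868356728 ≈ 0.4486943.

0.44869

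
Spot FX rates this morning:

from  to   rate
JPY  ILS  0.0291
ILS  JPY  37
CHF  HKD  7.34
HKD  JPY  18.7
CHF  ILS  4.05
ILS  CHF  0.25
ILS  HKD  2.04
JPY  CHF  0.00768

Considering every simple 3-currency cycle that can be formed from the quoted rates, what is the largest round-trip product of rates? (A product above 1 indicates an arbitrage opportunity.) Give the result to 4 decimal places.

1.1508

ILS→JPY→CHF→ILS: 37 × 0.00768 × 4.05 = 1.15085
ILS→HKD→JPY→ILS: 2.04 × 18.7 × 0.0291 = 1.11011
CHF→HKD→JPY→CHF: 7.34 × 18.7 × 0.00768 = 1.05414
Maximum is ILS→JPY→CHF→ILS at 1.1508; arbitrage exists.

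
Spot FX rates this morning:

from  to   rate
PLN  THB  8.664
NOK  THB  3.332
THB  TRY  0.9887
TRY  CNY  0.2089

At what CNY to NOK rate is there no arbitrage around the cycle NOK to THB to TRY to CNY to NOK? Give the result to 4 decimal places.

1.4531

Known legs of the cycle: 3.332 × 0.9887 × 0.2089 = 0.68818938076
For no arbitrage the full-cycle product must be 1, so the missing rate is 1 / 0.68818938076 ≈ 1.453088.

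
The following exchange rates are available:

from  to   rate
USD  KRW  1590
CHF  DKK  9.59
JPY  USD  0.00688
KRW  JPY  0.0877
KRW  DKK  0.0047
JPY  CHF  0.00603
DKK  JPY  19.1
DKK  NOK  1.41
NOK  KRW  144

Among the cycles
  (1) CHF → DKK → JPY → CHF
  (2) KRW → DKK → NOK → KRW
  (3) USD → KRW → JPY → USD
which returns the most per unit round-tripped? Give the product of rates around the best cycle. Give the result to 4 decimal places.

(1) 9.59 × 19.1 × 0.00603 = 1.10451
(2) 0.0047 × 1.41 × 144 = 0.95429
(3) 1590 × 0.0877 × 0.00688 = 0.95937
Highest is cycle (1) at 1.1045 (>1, arbitrage).

1.1045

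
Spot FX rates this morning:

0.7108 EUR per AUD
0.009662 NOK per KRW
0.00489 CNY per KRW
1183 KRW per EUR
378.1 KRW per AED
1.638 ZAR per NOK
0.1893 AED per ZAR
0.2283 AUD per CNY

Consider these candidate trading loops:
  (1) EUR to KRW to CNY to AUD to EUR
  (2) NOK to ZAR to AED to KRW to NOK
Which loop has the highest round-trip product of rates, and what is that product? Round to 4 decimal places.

(1) 1183 × 0.00489 × 0.2283 × 0.7108 = 0.93874
(2) 1.638 × 0.1893 × 378.1 × 0.009662 = 1.13276
Highest is cycle (2) at 1.1328 (>1, arbitrage).

1.1328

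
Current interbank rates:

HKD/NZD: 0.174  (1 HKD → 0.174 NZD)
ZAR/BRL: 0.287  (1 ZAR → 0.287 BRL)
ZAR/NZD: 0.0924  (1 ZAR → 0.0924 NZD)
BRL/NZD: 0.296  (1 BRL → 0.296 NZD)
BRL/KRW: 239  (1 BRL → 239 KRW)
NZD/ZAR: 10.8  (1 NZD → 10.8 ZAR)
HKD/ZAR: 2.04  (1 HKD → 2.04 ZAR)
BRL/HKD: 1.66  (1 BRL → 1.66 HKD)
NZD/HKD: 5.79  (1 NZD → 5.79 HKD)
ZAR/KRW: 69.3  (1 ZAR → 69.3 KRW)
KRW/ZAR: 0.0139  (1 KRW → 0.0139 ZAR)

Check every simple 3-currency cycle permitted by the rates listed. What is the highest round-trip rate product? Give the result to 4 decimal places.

ZAR→NZD→HKD→ZAR: 0.0924 × 5.79 × 2.04 = 1.09139
ZAR→BRL→HKD→ZAR: 0.287 × 1.66 × 2.04 = 0.97190
ZAR→BRL→KRW→ZAR: 0.287 × 239 × 0.0139 = 0.95344
ZAR→BRL→NZD→ZAR: 0.287 × 0.296 × 10.8 = 0.91748
Maximum is ZAR→NZD→HKD→ZAR at 1.0914; arbitrage exists.

1.0914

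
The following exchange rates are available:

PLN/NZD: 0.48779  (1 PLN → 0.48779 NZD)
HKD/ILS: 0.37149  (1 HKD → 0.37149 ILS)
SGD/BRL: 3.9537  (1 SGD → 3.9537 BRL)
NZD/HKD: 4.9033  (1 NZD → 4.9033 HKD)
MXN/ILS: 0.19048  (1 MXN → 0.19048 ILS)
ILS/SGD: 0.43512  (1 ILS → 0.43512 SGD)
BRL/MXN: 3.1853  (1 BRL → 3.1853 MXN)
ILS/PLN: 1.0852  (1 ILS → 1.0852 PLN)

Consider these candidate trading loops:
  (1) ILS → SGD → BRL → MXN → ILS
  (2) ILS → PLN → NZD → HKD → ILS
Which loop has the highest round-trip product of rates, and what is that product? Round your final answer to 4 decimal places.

(1) 0.43512 × 3.9537 × 3.1853 × 0.19048 = 1.04379
(2) 1.0852 × 0.48779 × 4.9033 × 0.37149 = 0.96422
Highest is cycle (1) at 1.0438 (>1, arbitrage).

1.0438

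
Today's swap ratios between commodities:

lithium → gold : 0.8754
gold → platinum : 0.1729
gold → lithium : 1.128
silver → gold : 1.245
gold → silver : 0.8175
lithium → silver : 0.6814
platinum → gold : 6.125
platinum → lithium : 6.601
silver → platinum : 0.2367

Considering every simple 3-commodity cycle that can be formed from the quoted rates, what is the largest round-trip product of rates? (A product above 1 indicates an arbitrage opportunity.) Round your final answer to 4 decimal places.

silver→platinum→gold→silver: 0.2367 × 6.125 × 0.8175 = 1.18520
silver→platinum→lithium→silver: 0.2367 × 6.601 × 0.6814 = 1.06466
platinum→lithium→gold→platinum: 6.601 × 0.8754 × 0.1729 = 0.99911
silver→gold→lithium→silver: 1.245 × 1.128 × 0.6814 = 0.95693
Maximum is silver→platinum→gold→silver at 1.1852; arbitrage exists.

1.1852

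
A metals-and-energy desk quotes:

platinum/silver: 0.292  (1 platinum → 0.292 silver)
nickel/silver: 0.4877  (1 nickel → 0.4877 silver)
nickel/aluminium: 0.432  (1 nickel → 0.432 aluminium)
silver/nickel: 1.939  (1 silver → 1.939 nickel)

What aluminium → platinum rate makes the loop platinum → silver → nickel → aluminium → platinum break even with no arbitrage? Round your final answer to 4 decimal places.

4.0884

Known legs of the cycle: 0.292 × 1.939 × 0.432 = 0.244593216
For no arbitrage the full-cycle product must be 1, so the missing rate is 1 / 0.244593216 ≈ 4.088421.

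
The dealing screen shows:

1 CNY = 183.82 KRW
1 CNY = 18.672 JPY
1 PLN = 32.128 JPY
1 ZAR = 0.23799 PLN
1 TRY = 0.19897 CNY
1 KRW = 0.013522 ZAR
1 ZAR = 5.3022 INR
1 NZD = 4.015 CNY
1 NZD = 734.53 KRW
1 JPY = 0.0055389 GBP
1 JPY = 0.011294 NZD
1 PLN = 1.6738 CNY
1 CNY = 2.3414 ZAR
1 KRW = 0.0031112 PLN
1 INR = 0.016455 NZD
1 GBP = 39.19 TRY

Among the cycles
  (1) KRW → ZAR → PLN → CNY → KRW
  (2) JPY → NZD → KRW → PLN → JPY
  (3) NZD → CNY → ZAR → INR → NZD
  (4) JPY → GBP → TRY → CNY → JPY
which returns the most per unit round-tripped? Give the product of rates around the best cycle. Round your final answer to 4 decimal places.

(1) 0.013522 × 0.23799 × 1.6738 × 183.82 = 0.99014
(2) 0.011294 × 734.53 × 0.0031112 × 32.128 = 0.82922
(3) 4.015 × 2.3414 × 5.3022 × 0.016455 = 0.82019
(4) 0.0055389 × 39.19 × 0.19897 × 18.672 = 0.80645
Highest is cycle (1) at 0.9901 (≤1, no arbitrage).

0.9901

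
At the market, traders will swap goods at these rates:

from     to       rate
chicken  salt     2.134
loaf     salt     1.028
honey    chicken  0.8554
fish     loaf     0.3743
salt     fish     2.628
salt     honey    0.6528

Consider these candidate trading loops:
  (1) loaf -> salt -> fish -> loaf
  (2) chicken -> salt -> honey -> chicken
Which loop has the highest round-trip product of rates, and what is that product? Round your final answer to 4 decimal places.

1.1916

(1) 1.028 × 2.628 × 0.3743 = 1.01120
(2) 2.134 × 0.6528 × 0.8554 = 1.19164
Highest is cycle (2) at 1.1916 (>1, arbitrage).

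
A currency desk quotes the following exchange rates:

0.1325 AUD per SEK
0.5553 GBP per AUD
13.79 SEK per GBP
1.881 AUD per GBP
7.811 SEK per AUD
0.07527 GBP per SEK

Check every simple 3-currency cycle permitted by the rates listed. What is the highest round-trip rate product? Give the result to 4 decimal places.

SEK→GBP→AUD→SEK: 0.07527 × 1.881 × 7.811 = 1.10590
SEK→AUD→GBP→SEK: 0.1325 × 0.5553 × 13.79 = 1.01463
Maximum is SEK→GBP→AUD→SEK at 1.1059; arbitrage exists.

1.1059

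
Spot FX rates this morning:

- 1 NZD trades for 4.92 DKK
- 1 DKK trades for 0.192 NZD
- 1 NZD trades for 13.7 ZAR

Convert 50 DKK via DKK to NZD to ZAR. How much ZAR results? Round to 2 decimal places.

50 DKK × 0.192 = 9.6 NZD
9.6 NZD × 13.7 = 131.52 ZAR

131.52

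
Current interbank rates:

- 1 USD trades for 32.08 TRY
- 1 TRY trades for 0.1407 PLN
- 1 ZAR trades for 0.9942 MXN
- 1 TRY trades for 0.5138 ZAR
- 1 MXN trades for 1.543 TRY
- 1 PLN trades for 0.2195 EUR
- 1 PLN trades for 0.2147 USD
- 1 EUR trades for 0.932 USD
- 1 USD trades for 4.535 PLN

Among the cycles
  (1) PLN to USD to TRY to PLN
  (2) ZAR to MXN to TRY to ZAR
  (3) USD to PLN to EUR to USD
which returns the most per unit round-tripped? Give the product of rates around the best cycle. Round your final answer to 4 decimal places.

0.9691

(1) 0.2147 × 32.08 × 0.1407 = 0.96908
(2) 0.9942 × 1.543 × 0.5138 = 0.78820
(3) 4.535 × 0.2195 × 0.932 = 0.92774
Highest is cycle (1) at 0.9691 (≤1, no arbitrage).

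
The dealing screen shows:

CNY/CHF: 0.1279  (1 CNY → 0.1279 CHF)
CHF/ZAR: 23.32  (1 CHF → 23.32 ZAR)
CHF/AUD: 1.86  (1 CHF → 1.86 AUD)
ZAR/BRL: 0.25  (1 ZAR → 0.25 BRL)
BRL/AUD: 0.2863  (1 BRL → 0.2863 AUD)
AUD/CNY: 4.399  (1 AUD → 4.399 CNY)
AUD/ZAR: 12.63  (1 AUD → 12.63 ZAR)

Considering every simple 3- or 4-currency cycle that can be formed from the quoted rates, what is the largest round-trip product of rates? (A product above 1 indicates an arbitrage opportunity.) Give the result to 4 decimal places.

1.0465

CHF→AUD→CNY→CHF: 1.86 × 4.399 × 0.1279 = 1.04650
ZAR→BRL→AUD→ZAR: 0.25 × 0.2863 × 12.63 = 0.90399
Maximum is CHF→AUD→CNY→CHF at 1.0465; arbitrage exists.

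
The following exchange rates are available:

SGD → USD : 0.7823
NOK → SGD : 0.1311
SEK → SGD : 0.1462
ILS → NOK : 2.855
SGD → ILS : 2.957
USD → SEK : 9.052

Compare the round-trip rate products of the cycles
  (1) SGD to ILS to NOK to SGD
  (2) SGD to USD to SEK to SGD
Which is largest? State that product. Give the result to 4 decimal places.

(1) 2.957 × 2.855 × 0.1311 = 1.10678
(2) 0.7823 × 9.052 × 0.1462 = 1.03530
Highest is cycle (1) at 1.1068 (>1, arbitrage).

1.1068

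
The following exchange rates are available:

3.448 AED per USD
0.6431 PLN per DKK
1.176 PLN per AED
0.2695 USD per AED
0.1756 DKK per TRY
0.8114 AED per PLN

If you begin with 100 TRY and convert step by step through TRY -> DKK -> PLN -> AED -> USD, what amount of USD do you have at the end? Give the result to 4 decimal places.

2.4694

100 TRY × 0.1756 = 17.56 DKK
17.56 DKK × 0.6431 = 11.292836 PLN
11.292836 PLN × 0.8114 = 9.1630071304 AED
9.1630071304 AED × 0.2695 = 2.4694304216428 USD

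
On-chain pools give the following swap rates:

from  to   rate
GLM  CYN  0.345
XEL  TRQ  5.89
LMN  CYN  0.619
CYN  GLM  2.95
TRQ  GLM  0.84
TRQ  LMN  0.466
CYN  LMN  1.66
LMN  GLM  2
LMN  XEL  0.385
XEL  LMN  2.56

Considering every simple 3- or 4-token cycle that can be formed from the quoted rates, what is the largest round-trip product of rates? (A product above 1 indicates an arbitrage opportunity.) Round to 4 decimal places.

CYN→LMN→GLM→CYN: 1.66 × 2 × 0.345 = 1.14540
TRQ→LMN→XEL→TRQ: 0.466 × 0.385 × 5.89 = 1.05672
Maximum is CYN→LMN→GLM→CYN at 1.1454; arbitrage exists.

1.1454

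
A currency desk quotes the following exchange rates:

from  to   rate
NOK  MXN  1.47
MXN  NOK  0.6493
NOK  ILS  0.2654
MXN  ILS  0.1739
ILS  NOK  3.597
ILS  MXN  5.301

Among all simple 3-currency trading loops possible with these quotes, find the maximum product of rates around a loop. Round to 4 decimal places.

0.9195

NOK→MXN→ILS→NOK: 1.47 × 0.1739 × 3.597 = 0.91951
NOK→ILS→MXN→NOK: 0.2654 × 5.301 × 0.6493 = 0.91349
Maximum is NOK→MXN→ILS→NOK at 0.9195; no arbitrage — every cycle loses value.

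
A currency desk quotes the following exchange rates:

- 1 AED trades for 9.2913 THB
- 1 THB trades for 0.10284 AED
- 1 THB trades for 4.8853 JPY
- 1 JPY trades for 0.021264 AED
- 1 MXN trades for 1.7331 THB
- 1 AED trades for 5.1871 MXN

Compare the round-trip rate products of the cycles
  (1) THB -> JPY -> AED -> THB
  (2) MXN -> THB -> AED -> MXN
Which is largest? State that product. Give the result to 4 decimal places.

(1) 4.8853 × 0.021264 × 9.2913 = 0.96519
(2) 1.7331 × 0.10284 × 5.1871 = 0.92451
Highest is cycle (1) at 0.9652 (≤1, no arbitrage).

0.9652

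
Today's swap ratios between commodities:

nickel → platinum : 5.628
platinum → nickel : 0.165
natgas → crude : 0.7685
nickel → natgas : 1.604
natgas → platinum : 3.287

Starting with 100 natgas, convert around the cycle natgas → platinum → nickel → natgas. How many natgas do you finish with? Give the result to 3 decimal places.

100 natgas × 3.287 = 328.7 platinum
328.7 platinum × 0.165 = 54.2355 nickel
54.2355 nickel × 1.604 = 86.993742 natgas

86.994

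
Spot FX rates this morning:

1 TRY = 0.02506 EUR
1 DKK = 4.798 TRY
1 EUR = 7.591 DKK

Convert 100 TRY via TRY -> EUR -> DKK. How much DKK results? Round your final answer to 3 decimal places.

19.023

100 TRY × 0.02506 = 2.506 EUR
2.506 EUR × 7.591 = 19.023046 DKK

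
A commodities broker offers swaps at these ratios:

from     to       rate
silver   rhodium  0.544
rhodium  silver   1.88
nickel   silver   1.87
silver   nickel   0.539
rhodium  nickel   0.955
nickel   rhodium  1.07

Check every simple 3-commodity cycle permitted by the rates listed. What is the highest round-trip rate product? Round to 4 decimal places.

rhodium→silver→nickel→rhodium: 1.88 × 0.539 × 1.07 = 1.08425
rhodium→nickel→silver→rhodium: 0.955 × 1.87 × 0.544 = 0.97150
Maximum is rhodium→silver→nickel→rhodium at 1.0843; arbitrage exists.

1.0843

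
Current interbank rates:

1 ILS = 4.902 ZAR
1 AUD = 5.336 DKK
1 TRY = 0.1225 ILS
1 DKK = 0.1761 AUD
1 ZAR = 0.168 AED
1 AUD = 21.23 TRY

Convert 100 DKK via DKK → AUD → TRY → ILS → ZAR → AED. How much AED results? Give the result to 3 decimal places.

100 DKK × 0.1761 = 17.61 AUD
17.61 AUD × 21.23 = 373.8603 TRY
373.8603 TRY × 0.1225 = 45.79788675 ILS
45.79788675 ILS × 4.902 = 224.5012408485 ZAR
224.5012408485 ZAR × 0.168 = 37.716208462548 AED

37.716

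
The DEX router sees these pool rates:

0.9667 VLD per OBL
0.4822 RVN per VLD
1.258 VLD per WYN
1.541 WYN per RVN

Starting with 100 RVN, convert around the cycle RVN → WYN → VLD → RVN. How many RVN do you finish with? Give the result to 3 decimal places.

100 RVN × 1.541 = 154.1 WYN
154.1 WYN × 1.258 = 193.8578 VLD
193.8578 VLD × 0.4822 = 93.47823116 RVN

93.478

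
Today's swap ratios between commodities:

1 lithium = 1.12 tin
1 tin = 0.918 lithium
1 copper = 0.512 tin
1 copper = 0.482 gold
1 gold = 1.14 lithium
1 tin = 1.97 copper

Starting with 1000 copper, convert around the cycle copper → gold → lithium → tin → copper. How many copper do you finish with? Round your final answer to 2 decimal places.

1212.37

1000 copper × 0.482 = 482 gold
482 gold × 1.14 = 549.48 lithium
549.48 lithium × 1.12 = 615.4176 tin
615.4176 tin × 1.97 = 1212.372672 copper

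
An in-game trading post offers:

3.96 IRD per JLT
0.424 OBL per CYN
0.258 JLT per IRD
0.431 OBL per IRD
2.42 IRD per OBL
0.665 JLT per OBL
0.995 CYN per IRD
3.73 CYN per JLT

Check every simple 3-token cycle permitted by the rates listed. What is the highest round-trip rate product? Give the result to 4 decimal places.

1.1350

JLT→IRD→OBL→JLT: 3.96 × 0.431 × 0.665 = 1.13500
JLT→CYN→OBL→JLT: 3.73 × 0.424 × 0.665 = 1.05171
IRD→CYN→OBL→IRD: 0.995 × 0.424 × 2.42 = 1.02095
Maximum is JLT→IRD→OBL→JLT at 1.1350; arbitrage exists.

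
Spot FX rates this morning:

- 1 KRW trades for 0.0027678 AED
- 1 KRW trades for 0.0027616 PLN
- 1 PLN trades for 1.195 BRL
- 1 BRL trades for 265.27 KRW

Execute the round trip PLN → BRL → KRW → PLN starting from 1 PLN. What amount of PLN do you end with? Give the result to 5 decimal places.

1 PLN × 1.195 = 1.195 BRL
1.195 BRL × 265.27 = 316.99765 KRW
316.99765 KRW × 0.0027616 = 0.87542071024 PLN

0.87542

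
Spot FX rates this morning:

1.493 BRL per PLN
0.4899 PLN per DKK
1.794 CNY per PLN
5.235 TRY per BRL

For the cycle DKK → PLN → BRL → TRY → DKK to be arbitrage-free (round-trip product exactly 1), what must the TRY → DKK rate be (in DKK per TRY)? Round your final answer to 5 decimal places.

Known legs of the cycle: 0.4899 × 1.493 × 5.235 = 3.8289873645
For no arbitrage the full-cycle product must be 1, so the missing rate is 1 / 3.8289873645 ≈ 0.2611657.

0.26117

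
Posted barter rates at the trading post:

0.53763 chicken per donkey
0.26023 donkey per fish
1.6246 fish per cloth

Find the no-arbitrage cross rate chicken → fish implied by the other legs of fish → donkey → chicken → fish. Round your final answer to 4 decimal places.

Known legs of the cycle: 0.26023 × 0.53763 = 0.1399074549
For no arbitrage the full-cycle product must be 1, so the missing rate is 1 / 0.1399074549 ≈ 7.147582.

7.1476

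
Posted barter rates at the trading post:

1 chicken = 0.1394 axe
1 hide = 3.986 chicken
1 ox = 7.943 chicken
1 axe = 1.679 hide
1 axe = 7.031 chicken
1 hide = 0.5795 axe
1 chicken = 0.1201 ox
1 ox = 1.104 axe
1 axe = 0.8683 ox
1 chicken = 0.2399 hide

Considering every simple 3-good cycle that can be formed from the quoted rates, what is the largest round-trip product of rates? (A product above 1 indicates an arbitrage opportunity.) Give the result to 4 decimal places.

0.9775

axe→chicken→hide→axe: 7.031 × 0.2399 × 0.5795 = 0.97746
ox→chicken→axe→ox: 7.943 × 0.1394 × 0.8683 = 0.96143
axe→hide→chicken→axe: 1.679 × 3.986 × 0.1394 = 0.93293
ox→axe→chicken→ox: 1.104 × 7.031 × 0.1201 = 0.93224
Maximum is axe→chicken→hide→axe at 0.9775; no arbitrage — every cycle loses value.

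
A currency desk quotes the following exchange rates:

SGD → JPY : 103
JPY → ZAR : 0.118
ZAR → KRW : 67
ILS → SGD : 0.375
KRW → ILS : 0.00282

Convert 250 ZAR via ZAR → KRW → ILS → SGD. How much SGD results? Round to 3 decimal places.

250 ZAR × 67 = 16750 KRW
16750 KRW × 0.00282 = 47.235 ILS
47.235 ILS × 0.375 = 17.713125 SGD

17.713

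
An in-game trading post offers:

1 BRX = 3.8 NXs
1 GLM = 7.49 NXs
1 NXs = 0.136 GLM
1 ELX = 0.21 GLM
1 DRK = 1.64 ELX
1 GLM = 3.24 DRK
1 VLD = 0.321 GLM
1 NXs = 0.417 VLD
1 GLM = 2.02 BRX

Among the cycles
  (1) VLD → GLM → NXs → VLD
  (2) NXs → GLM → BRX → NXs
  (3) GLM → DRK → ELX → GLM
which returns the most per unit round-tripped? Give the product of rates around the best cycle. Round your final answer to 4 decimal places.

1.1159

(1) 0.321 × 7.49 × 0.417 = 1.00259
(2) 0.136 × 2.02 × 3.8 = 1.04394
(3) 3.24 × 1.64 × 0.21 = 1.11586
Highest is cycle (3) at 1.1159 (>1, arbitrage).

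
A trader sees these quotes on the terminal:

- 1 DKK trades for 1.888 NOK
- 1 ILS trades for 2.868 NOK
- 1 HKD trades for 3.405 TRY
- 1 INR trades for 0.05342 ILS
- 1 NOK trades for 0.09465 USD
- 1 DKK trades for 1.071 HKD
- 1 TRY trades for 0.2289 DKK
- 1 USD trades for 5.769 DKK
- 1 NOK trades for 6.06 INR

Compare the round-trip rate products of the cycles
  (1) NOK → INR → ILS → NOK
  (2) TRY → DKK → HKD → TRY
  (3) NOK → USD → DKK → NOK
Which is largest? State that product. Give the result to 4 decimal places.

(1) 6.06 × 0.05342 × 2.868 = 0.92844
(2) 0.2289 × 1.071 × 3.405 = 0.83474
(3) 0.09465 × 5.769 × 1.888 = 1.03092
Highest is cycle (3) at 1.0309 (>1, arbitrage).

1.0309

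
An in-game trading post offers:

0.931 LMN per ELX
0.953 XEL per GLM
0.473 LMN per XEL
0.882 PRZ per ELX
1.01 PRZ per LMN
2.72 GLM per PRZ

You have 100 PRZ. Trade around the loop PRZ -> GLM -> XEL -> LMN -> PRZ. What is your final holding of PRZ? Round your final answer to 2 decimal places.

100 PRZ × 2.72 = 272 GLM
272 GLM × 0.953 = 259.216 XEL
259.216 XEL × 0.473 = 122.609168 LMN
122.609168 LMN × 1.01 = 123.83525968 PRZ

123.84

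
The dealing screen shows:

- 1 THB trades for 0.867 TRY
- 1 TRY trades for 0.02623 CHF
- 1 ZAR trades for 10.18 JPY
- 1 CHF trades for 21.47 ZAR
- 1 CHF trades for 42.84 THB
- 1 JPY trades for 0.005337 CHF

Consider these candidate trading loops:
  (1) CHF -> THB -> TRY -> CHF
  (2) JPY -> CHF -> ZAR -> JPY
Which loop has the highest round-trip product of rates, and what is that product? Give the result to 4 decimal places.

1.1665

(1) 42.84 × 0.867 × 0.02623 = 0.97424
(2) 0.005337 × 21.47 × 10.18 = 1.16648
Highest is cycle (2) at 1.1665 (>1, arbitrage).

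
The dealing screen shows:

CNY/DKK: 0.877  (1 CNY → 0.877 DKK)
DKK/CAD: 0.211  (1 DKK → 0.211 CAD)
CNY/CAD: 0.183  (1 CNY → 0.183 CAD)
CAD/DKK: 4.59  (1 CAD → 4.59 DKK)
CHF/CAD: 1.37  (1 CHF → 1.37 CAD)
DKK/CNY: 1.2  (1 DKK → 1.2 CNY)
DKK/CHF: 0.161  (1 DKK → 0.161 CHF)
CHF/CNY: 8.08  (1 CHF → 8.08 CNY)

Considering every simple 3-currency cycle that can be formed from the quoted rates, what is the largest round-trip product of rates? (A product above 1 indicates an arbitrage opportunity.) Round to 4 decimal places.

DKK→CHF→CNY→DKK: 0.161 × 8.08 × 0.877 = 1.14087
DKK→CHF→CAD→DKK: 0.161 × 1.37 × 4.59 = 1.01242
DKK→CNY→CAD→DKK: 1.2 × 0.183 × 4.59 = 1.00796
Maximum is DKK→CHF→CNY→DKK at 1.1409; arbitrage exists.

1.1409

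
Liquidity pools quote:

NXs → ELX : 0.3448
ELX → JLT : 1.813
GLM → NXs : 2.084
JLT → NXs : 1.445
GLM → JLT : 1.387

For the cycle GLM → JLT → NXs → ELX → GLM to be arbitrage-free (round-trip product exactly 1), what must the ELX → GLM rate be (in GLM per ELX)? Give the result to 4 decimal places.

1.4471

Known legs of the cycle: 1.387 × 1.445 × 0.3448 = 0.691053332
For no arbitrage the full-cycle product must be 1, so the missing rate is 1 / 0.691053332 ≈ 1.447066.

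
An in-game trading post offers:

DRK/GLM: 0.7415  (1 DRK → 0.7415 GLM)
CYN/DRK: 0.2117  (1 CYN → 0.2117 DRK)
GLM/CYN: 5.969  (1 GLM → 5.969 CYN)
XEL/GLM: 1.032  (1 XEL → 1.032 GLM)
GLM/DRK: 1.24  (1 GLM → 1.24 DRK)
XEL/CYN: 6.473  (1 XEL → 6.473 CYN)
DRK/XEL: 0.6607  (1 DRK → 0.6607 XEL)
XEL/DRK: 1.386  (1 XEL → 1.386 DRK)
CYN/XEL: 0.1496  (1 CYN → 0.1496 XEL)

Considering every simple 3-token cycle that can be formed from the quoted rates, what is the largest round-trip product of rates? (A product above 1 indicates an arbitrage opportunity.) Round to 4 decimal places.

0.9370

GLM→CYN→DRK→GLM: 5.969 × 0.2117 × 0.7415 = 0.93699
GLM→CYN→XEL→GLM: 5.969 × 0.1496 × 1.032 = 0.92154
XEL→CYN→DRK→XEL: 6.473 × 0.2117 × 0.6607 = 0.90538
GLM→DRK→XEL→GLM: 1.24 × 0.6607 × 1.032 = 0.84548
Maximum is GLM→CYN→DRK→GLM at 0.9370; no arbitrage — every cycle loses value.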